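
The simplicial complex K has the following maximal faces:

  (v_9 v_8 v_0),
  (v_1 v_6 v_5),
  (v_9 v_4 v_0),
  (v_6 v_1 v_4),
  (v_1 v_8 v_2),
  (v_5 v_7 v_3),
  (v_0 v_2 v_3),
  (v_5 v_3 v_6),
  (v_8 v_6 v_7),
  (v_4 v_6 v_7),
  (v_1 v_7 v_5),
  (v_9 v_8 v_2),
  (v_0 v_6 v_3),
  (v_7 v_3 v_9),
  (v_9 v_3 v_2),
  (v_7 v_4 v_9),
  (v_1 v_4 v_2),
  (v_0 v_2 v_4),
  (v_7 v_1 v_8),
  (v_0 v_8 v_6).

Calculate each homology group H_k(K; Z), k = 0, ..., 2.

Fix the vertex order v_0 < v_1 < v_2 < v_3 < v_4 < v_5 < v_6 < v_7 < v_8 < v_9 and write every simplex with vertices in increasing order. Then dim K = 2 and the simplices of K are:

  0-simplices (10): [v_0], [v_1], [v_2], [v_3], [v_4], [v_5], [v_6], [v_7], [v_8], [v_9]
  1-simplices (30): (30 of them)
  2-simplices (20): (20 of them)

giving chain groups C_0 ≅ Z^10, C_1 ≅ Z^30, C_2 ≅ Z^20.

Boundary ∂_1: C_1 → C_0 sends each edge [p,q] (with p < q) to q − p. For instance
  ∂[v_5,v_6] = [v_6] − [v_5].
This gives a 10×30 integer matrix of rank 9; reducing to Smith normal form yields diagonal entries (1,1,1,1,1,1,1,1,1).

The boundary map ∂_2: C_2 → C_1 acts by ∂[p,q,r] = [q,r] − [p,r] + [p,q]. For instance
  ∂[v_2,v_3,v_9] = [v_3,v_9] − [v_2,v_9] + [v_2,v_3],
  ∂[v_0,v_4,v_9] = [v_4,v_9] − [v_0,v_9] + [v_0,v_4].
The 30×20 boundary matrix has rank 20 and Smith normal form diag(1,1,1,1,1,1,1,1,1,1,1,1,1,1,1,1,1,1,1,2).

Reading off H_k = ker ∂_k / im ∂_{k+1}:

  H_0: rank C_0 − rank ∂_1 = 10 − 9 = 1, and the invariant factors of ∂_1 are all 1, so H_0 = Z.
  H_1: rank ker ∂_1 − rank ∂_2 = (30 − 9) − 20 = 1, and ∂_2 has invariant factor 2 > 1, so H_1 = Z × Z/2.
  H_2: rank ker ∂_2 − rank ∂_3 = (20 − 20) − 0 = 0, and there is no ∂_3, so H_2 = 0.

As a check, the Euler characteristic is 10 − 30 + 20 = 0, which agrees with 1 − 1 + 0 = 0.
(K is a triangulation of the Klein bottle.)

H_0 ≅ Z,  H_1 ≅ Z × Z/2,  H_2 = 0.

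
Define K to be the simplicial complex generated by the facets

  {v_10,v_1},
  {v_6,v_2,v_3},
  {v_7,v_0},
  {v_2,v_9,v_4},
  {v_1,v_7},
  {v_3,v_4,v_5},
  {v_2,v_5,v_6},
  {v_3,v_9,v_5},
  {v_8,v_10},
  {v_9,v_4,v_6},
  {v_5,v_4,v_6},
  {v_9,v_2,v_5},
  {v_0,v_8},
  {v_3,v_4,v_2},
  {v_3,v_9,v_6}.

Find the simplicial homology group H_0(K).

Fix the vertex order v_0 < v_1 < v_2 < v_3 < v_4 < v_5 < v_6 < v_7 < v_8 < v_9 < v_10 and write every simplex with vertices in increasing order. Then dim K = 2 and the simplices of K are:

  0-simplices (11): [v_0], [v_1], [v_2], [v_3], [v_4], [v_5], [v_6], [v_7], [v_8], [v_9], [v_10]
  1-simplices (20): (20 of them)
  2-simplices (10): [v_2,v_3,v_4], [v_2,v_3,v_6], [v_2,v_4,v_9], [v_2,v_5,v_6], [v_2,v_5,v_9], [v_3,v_4,v_5], [v_3,v_5,v_9], [v_3,v_6,v_9], [v_4,v_5,v_6], [v_4,v_6,v_9]

so the chain groups are C_0 ≅ Z^11, C_1 ≅ Z^20, C_2 ≅ Z^10.

Boundary ∂_1: C_1 → C_0 maps an edge to its endpoints' difference, ∂[p,q] = q − p.
This gives a 11×20 integer matrix of rank 9; reducing to Smith normal form yields diagonal entries (1,1,1,1,1,1,1,1,1).

∂_2: C_2 → C_1 maps a triangle to the signed sum of its edges. For instance
  ∂[v_3,v_6,v_9] = [v_6,v_9] − [v_3,v_9] + [v_3,v_6],
  ∂[v_2,v_4,v_9] = [v_4,v_9] − [v_2,v_9] + [v_2,v_4].
The resulting 20×10 matrix has rank 10, and its Smith normal form has invariant factors (1,1,1,1,1,1,1,1,1,2).

Reading off H_k = ker ∂_k / im ∂_{k+1}:

  H_0: rank C_0 − rank ∂_1 = 11 − 9 = 2, and the invariant factors of ∂_1 are all 1, so H_0 = Z^2.

H_0 = Z^2.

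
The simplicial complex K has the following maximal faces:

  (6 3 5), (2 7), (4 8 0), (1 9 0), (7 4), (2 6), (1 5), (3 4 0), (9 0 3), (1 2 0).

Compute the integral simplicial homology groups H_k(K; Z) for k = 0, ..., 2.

K has 10 vertices, 18 edges, 6 triangles.
rank ∂_0 = 0, rank ∂_1 = 9 ⇒ b_0 = 10 − 0 − 9 = 1; all invariant factors of ∂_1 are 1 so no torsion. So H_0 ≅ Z.
rank ∂_1 = 9, rank ∂_2 = 6 ⇒ b_1 = 18 − 9 − 6 = 3; all invariant factors of ∂_2 are 1 so no torsion. So H_1 ≅ Z^3.
rank ∂_2 = 6, rank ∂_3 = 0 ⇒ b_2 = 6 − 6 − 0 = 0. So H_2 ≅ 0.

H_0 = Z,  H_1 = Z^3,  H_2 = 0.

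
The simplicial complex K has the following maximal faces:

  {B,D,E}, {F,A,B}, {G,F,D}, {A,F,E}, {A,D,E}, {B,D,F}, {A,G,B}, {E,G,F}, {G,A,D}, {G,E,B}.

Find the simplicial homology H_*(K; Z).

Take the total order A < B < D < E < F < G on the vertex set. Then K (dimension 2) consists of the simplices:

  0-simplices (6): A, B, D, E, F, G
  1-simplices (15): AB, AD, AE, AF, AG, BD, BE, BF, BG, DE, DF, DG, EF, EG, FG
  2-simplices (10): ABF, ABG, ADE, ADG, AEF, BDE, BDF, BEG, DFG, EFG

Hence C_0 ≅ Z^6, C_1 ≅ Z^15, C_2 ≅ Z^10.

Boundary ∂_1: C_1 → C_0 is given by ∂[p,q] = [q] − [p].
The 6×15 boundary matrix has rank 5 and Smith normal form diag(1,1,1,1,1).

The boundary map ∂_2: C_2 → C_1 acts by ∂[p,q,r] = [q,r] − [p,r] + [p,q]. For instance
  ∂EFG = FG − EG + EF,
  ∂BDF = DF − BF + BD.
The 15×10 boundary matrix has rank 10 and Smith normal form diag(1,1,1,1,1,1,1,1,1,2).

Reading off H_k = ker ∂_k / im ∂_{k+1}:

  H_0: rank C_0 − rank ∂_1 = 6 − 5 = 1, and the invariant factors of ∂_1 are all 1, so H_0 ≅ Z.
  H_1: rank ker ∂_1 − rank ∂_2 = (15 − 5) − 10 = 0, and ∂_2 has invariant factor 2 > 1, so H_1 ≅ Z/2Z.
  H_2: rank ker ∂_2 − rank ∂_3 = (10 − 10) − 0 = 0, and there is no ∂_3, so H_2 ≅ 0.

(K is a triangulation of the real projective plane RP^2.)

H_0 ≅ Z,  H_1 ≅ Z/2Z,  H_2 = 0.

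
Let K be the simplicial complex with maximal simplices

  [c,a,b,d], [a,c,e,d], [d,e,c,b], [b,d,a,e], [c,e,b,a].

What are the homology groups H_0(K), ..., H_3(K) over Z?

H_0 ≅ Z,  H_1 = 0,  H_2 = 0,  H_3 ≅ Z.

Take the total order a < b < c < d < e on the vertex set. Then K (dimension 3) consists of the simplices:

  0-simplices (5): a, b, c, d, e
  1-simplices (10): ab, ac, ad, ae, bc, bd, be, cd, ce, de
  2-simplices (10): abc, abd, abe, acd, ace, ade, bcd, bce, bde, cde
  3-simplices (5): abcd, abce, abde, acde, bcde

giving chain groups C_0 ≅ Z^5, C_1 ≅ Z^10, C_2 ≅ Z^10, C_3 ≅ Z^5.

Boundary ∂_1: C_1 → C_0 maps an edge to its endpoints' difference, ∂[p,q] = q − p. For instance
  ∂ab = b − a.
The resulting 5×10 matrix has rank 4, and its Smith normal form has invariant factors (1,1,1,1).

The boundary map ∂_2: C_2 → C_1 sends each 2-simplex [p,q,r] to [q,r] − [p,r] + [p,q]. For instance
  ∂abe = be − ae + ab,
  ∂ace = ce − ae + ac.
As a 10×10 matrix over Z this has rank 6, with invariant factors (1,1,1,1,1,1).

Boundary ∂_3: C_3 → C_2 sends each 3-simplex σ to the alternating sum Σ_i (−1)^i (σ with its i-th vertex removed). For instance
  ∂abce = bce − ace + abe − abc,
  ∂abde = bde − ade + abe − abd.
This gives a 10×5 integer matrix of rank 4; reducing to Smith normal form yields diagonal entries (1,1,1,1).

Computing H_k = (kernel of ∂_k) / (image of ∂_{k+1}):

  H_0: rank C_0 − rank ∂_1 = 5 − 4 = 1, and the invariant factors of ∂_1 are all 1, so H_0 = Z.
  H_1: rank ker ∂_1 − rank ∂_2 = (10 − 4) − 6 = 0, and the invariant factors of ∂_2 are all 1, so H_1 = 0.
  H_2: rank ker ∂_2 − rank ∂_3 = (10 − 6) − 4 = 0, and the invariant factors of ∂_3 are all 1, so H_2 = 0.
  H_3: rank ker ∂_3 − rank ∂_4 = (5 − 4) − 0 = 1, and there is no ∂_4, so H_3 = Z.

(K is a triangulation of the 3-sphere S^3.)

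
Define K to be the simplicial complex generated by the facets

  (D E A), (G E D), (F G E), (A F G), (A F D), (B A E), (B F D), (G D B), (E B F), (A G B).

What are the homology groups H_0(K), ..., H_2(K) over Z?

K has 6 vertices, 15 edges, 10 triangles.
rank ∂_0 = 0, rank ∂_1 = 5 ⇒ b_0 = 6 − 0 − 5 = 1; all invariant factors of ∂_1 are 1 so no torsion. So H_0 = Z.
rank ∂_1 = 5, rank ∂_2 = 10 ⇒ b_1 = 15 − 5 − 10 = 0; ∂_2 has invariant factor(s) [2] giving torsion. So H_1 = Z/2.
rank ∂_2 = 10, rank ∂_3 = 0 ⇒ b_2 = 10 − 10 − 0 = 0. So H_2 = 0.

H_0 ≅ Z,  H_1 ≅ Z/2,  H_2 = 0.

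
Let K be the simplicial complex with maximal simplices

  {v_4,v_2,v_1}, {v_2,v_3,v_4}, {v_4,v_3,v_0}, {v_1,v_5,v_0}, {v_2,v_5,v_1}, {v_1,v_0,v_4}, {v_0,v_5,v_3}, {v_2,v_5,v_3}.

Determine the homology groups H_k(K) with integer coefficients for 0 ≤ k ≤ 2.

Take the total order v_0 < v_1 < v_2 < v_3 < v_4 < v_5 on the vertex set. Then K (dimension 2) consists of the simplices:

  0-simplices (6): [v_0], [v_1], [v_2], [v_3], [v_4], [v_5]
  1-simplices (12): [v_0,v_1], [v_0,v_3], [v_0,v_4], [v_0,v_5], [v_1,v_2], [v_1,v_4], [v_1,v_5], [v_2,v_3], [v_2,v_4], [v_2,v_5], [v_3,v_4], [v_3,v_5]
  2-simplices (8): [v_0,v_1,v_4], [v_0,v_1,v_5], [v_0,v_3,v_4], [v_0,v_3,v_5], [v_1,v_2,v_4], [v_1,v_2,v_5], [v_2,v_3,v_4], [v_2,v_3,v_5]

giving chain groups C_0 ≅ Z^6, C_1 ≅ Z^12, C_2 ≅ Z^8.

The boundary map ∂_1: C_1 → C_0 is given by ∂[p,q] = [q] − [p].
This gives a 6×12 integer matrix of rank 5; reducing to Smith normal form yields diagonal entries (1,1,1,1,1).

∂_2: C_2 → C_1 acts by ∂[p,q,r] = [q,r] − [p,r] + [p,q]. For instance
  ∂[v_1,v_2,v_4] = [v_2,v_4] − [v_1,v_4] + [v_1,v_2],
  ∂[v_0,v_3,v_5] = [v_3,v_5] − [v_0,v_5] + [v_0,v_3].
This gives a 12×8 integer matrix of rank 7; reducing to Smith normal form yields diagonal entries (1,1,1,1,1,1,1).

From H_k ≅ ker(∂_k) / im(∂_{k+1}) we obtain:

  H_0: rank C_0 − rank ∂_1 = 6 − 5 = 1, and the invariant factors of ∂_1 are all 1, so H_0 = Z.
  H_1: rank ker ∂_1 − rank ∂_2 = (12 − 5) − 7 = 0, and the invariant factors of ∂_2 are all 1, so H_1 = 0.
  H_2: rank ker ∂_2 − rank ∂_3 = (8 − 7) − 0 = 1, and there is no ∂_3, so H_2 = Z.

H_0 ≅ Z,  H_1 = 0,  H_2 ≅ Z.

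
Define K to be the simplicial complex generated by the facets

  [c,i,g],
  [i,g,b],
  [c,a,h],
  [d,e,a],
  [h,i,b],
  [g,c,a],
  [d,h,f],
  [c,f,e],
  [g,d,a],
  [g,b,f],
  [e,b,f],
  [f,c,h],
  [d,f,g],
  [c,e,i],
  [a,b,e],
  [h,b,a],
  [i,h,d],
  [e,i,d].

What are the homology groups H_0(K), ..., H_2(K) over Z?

H_0 ≅ Z,  H_1 ≅ Z^2,  H_2 ≅ Z.

K has 9 vertices, 27 edges, 18 triangles.
rank ∂_0 = 0, rank ∂_1 = 8 ⇒ b_0 = 9 − 0 − 8 = 1; all invariant factors of ∂_1 are 1 so no torsion. So H_0 ≅ Z.
rank ∂_1 = 8, rank ∂_2 = 17 ⇒ b_1 = 27 − 8 − 17 = 2; all invariant factors of ∂_2 are 1 so no torsion. So H_1 ≅ Z^2.
rank ∂_2 = 17, rank ∂_3 = 0 ⇒ b_2 = 18 − 17 − 0 = 1. So H_2 ≅ Z.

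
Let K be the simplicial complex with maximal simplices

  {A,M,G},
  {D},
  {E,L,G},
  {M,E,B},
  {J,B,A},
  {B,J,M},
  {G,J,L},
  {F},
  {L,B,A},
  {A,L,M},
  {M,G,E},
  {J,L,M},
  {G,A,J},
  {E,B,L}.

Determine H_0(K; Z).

K has 9 vertices, 18 edges, 12 triangles.
rank ∂_0 = 0, rank ∂_1 = 6 ⇒ b_0 = 9 − 0 − 6 = 3; all invariant factors of ∂_1 are 1 so no torsion. So H_0 = Z^3.

H_0 ≅ Z^3.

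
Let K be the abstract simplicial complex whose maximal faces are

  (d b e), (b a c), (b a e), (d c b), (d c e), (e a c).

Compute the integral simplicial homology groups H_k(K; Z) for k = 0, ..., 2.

Order the vertices as a < b < c < d < e. Listing each simplex with vertices in this order, K has dimension 2 with simplices:

  0-simplices (5): a, b, c, d, e
  1-simplices (9): ab, ac, ae, bc, bd, be, cd, ce, de
  2-simplices (6): abc, abe, ace, bcd, bde, cde

so the chain groups are C_0 ≅ Z^5, C_1 ≅ Z^9, C_2 ≅ Z^6.

The boundary map ∂_1: C_1 → C_0 maps an edge to its endpoints' difference, ∂[p,q] = q − p. For instance
  ∂de = e − d.
As a 5×9 matrix over Z this has rank 4, with invariant factors (1,1,1,1).

∂_2: C_2 → C_1 maps a triangle to the signed sum of its edges. For instance
  ∂cde = de − ce + cd,
  ∂ace = ce − ae + ac.
The 9×6 boundary matrix has rank 5 and Smith normal form diag(1,1,1,1,1).

Reading off H_k = ker ∂_k / im ∂_{k+1}:

  H_0: rank C_0 − rank ∂_1 = 5 − 4 = 1, and the invariant factors of ∂_1 are all 1, so H_0 ≅ Z.
  H_1: rank ker ∂_1 − rank ∂_2 = (9 − 4) − 5 = 0, and the invariant factors of ∂_2 are all 1, so H_1 ≅ 0.
  H_2: rank ker ∂_2 − rank ∂_3 = (6 − 5) − 0 = 1, and there is no ∂_3, so H_2 ≅ Z.

(K is a triangulation of the 2-sphere S^2.)

H_0 ≅ Z,  H_1 = 0,  H_2 ≅ Z.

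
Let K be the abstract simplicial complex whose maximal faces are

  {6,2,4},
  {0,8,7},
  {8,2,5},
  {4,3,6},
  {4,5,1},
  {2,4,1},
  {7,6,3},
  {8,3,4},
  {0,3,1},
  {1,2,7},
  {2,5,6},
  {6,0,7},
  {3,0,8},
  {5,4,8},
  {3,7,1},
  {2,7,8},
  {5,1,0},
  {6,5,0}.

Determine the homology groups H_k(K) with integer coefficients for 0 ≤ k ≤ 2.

H_0 = Z,  H_1 = Z ⊕ Z/2,  H_2 = 0.

Order the vertices as 0 < 1 < 2 < 3 < 4 < 5 < 6 < 7 < 8. Listing each simplex with vertices in this order, K has dimension 2 with simplices:

  0-simplices (9): [0], [1], [2], [3], [4], [5], [6], [7], [8]
  1-simplices (27): (27 of them)
  2-simplices (18): [0,1,3], [0,1,5], [0,3,8], [0,5,6], [0,6,7], [0,7,8], [1,2,4], [1,2,7], [1,3,7], [1,4,5], [2,4,6], [2,5,6], [2,5,8], [2,7,8], [3,4,6], [3,4,8], [3,6,7], [4,5,8]

giving chain groups C_0 ≅ Z^9, C_1 ≅ Z^27, C_2 ≅ Z^18.

Boundary ∂_1: C_1 → C_0 is given by ∂[p,q] = [q] − [p]. For instance
  ∂[3,7] = [7] − [3].
As a 9×27 matrix over Z this has rank 8, with invariant factors (1,1,1,1,1,1,1,1).

∂_2: C_2 → C_1 acts by ∂[p,q,r] = [q,r] − [p,r] + [p,q]. For instance
  ∂[1,2,4] = [2,4] − [1,4] + [1,2],
  ∂[1,2,7] = [2,7] − [1,7] + [1,2].
The 27×18 boundary matrix has rank 18 and Smith normal form diag(1,1,1,1,1,1,1,1,1,1,1,1,1,1,1,1,1,2).

Reading off H_k = ker ∂_k / im ∂_{k+1}:

  H_0: rank C_0 − rank ∂_1 = 9 − 8 = 1, and the invariant factors of ∂_1 are all 1, so H_0 ≅ Z.
  H_1: rank ker ∂_1 − rank ∂_2 = (27 − 8) − 18 = 1, and ∂_2 has invariant factor 2 > 1, so H_1 ≅ Z ⊕ Z/2.
  H_2: rank ker ∂_2 − rank ∂_3 = (18 − 18) − 0 = 0, and there is no ∂_3, so H_2 ≅ 0.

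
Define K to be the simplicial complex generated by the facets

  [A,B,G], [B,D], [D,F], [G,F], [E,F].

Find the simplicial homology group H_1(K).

Take the total order A < B < D < E < F < G on the vertex set. Then K (dimension 2) consists of the simplices:

  0-simplices (6): A, B, D, E, F, G
  1-simplices (7): AB, AG, BD, BG, DF, EF, FG
  2-simplices (1): ABG

giving chain groups C_0 ≅ Z^6, C_1 ≅ Z^7, C_2 ≅ Z^1.

∂_1: C_1 → C_0 sends each edge [p,q] (with p < q) to q − p.
The 6×7 boundary matrix has rank 5 and Smith normal form diag(1,1,1,1,1).

∂_2: C_2 → C_1 sends each 2-simplex [p,q,r] to [q,r] − [p,r] + [p,q]. For instance
  ∂ABG = BG − AG + AB.
As a 7×1 matrix over Z this has rank 1, with invariant factors (1).

Reading off H_k = ker ∂_k / im ∂_{k+1}:

  H_1: rank ker ∂_1 − rank ∂_2 = (7 − 5) − 1 = 1, and the invariant factors of ∂_2 are all 1, so H_1 = Z.

H_1 = Z.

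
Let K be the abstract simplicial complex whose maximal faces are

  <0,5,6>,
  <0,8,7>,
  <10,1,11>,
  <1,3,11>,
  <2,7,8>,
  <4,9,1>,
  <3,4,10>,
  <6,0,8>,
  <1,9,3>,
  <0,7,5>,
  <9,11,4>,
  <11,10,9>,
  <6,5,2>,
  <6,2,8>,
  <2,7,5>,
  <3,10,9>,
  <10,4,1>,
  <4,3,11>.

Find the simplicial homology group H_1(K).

H_1 = Z/2.

We work with the vertex ordering 0 < 1 < 2 < 3 < 4 < 5 < 6 < 7 < 8 < 9 < 10 < 11. The simplices of K, each written with vertices in increasing order, are:

  0-simplices (12): [0], [1], [2], [3], [4], [5], [6], [7], [8], [9], [10], [11]
  1-simplices (27): (27 of them)
  2-simplices (18): (18 of them)

so the chain groups are C_0 ≅ Z^12, C_1 ≅ Z^27, C_2 ≅ Z^18.

The boundary map ∂_1: C_1 → C_0 sends each edge [p,q] (with p < q) to q − p. For instance
  ∂[10,11] = [11] − [10].
This gives a 12×27 integer matrix of rank 10; reducing to Smith normal form yields diagonal entries (1,1,1,1,1,1,1,1,1,1).

The boundary map ∂_2: C_2 → C_1 acts by ∂[p,q,r] = [q,r] − [p,r] + [p,q]. For instance
  ∂[1,3,11] = [3,11] − [1,11] + [1,3],
  ∂[1,3,9] = [3,9] − [1,9] + [1,3].
The resulting 27×18 matrix has rank 17, and its Smith normal form has invariant factors (1,1,1,1,1,1,1,1,1,1,1,1,1,1,1,1,2).

Now H_k = ker ∂_k / im ∂_{k+1}, so:

  H_1: rank ker ∂_1 − rank ∂_2 = (27 − 10) − 17 = 0, and ∂_2 has invariant factor 2 > 1, so H_1 ≅ Z/2.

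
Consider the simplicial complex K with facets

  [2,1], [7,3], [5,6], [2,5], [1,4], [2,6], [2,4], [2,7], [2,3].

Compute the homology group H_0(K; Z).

H_0 = Z.

Fix the vertex order 1 < 2 < 3 < 4 < 5 < 6 < 7 and write every simplex with vertices in increasing order. Then dim K = 1 and the simplices of K are:

  0-simplices (7): [1], [2], [3], [4], [5], [6], [7]
  1-simplices (9): [1,2], [1,4], [2,3], [2,4], [2,5], [2,6], [2,7], [3,7], [5,6]

giving chain groups C_0 ≅ Z^7, C_1 ≅ Z^9.

The boundary map ∂_1: C_1 → C_0 sends each edge [p,q] (with p < q) to q − p.
As a 7×9 matrix over Z this has rank 6, with invariant factors (1,1,1,1,1,1).

Reading off H_k = ker ∂_k / im ∂_{k+1}:

  H_0: rank C_0 − rank ∂_1 = 7 − 6 = 1, and the invariant factors of ∂_1 are all 1, so H_0 ≅ Z.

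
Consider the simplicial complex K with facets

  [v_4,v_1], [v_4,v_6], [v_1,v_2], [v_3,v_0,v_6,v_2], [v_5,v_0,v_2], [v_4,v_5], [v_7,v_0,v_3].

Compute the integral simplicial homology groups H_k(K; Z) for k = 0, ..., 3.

H_0 ≅ Z,  H_1 ≅ Z^2,  H_2 = 0,  H_3 = 0.

Fix the vertex order v_0 < v_1 < v_2 < v_3 < v_4 < v_5 < v_6 < v_7 and write every simplex with vertices in increasing order. Then dim K = 3 and the simplices of K are:

  0-simplices (8): [v_0], [v_1], [v_2], [v_3], [v_4], [v_5], [v_6], [v_7]
  1-simplices (14): [v_0,v_2], [v_0,v_3], [v_0,v_5], [v_0,v_6], [v_0,v_7], [v_1,v_2], [v_1,v_4], [v_2,v_3], [v_2,v_5], [v_2,v_6], [v_3,v_6], [v_3,v_7], [v_4,v_5], [v_4,v_6]
  2-simplices (6): [v_0,v_2,v_3], [v_0,v_2,v_5], [v_0,v_2,v_6], [v_0,v_3,v_6], [v_0,v_3,v_7], [v_2,v_3,v_6]
  3-simplices (1): [v_0,v_2,v_3,v_6]

giving chain groups C_0 ≅ Z^8, C_1 ≅ Z^14, C_2 ≅ Z^6, C_3 ≅ Z^1.

∂_1: C_1 → C_0 is given by ∂[p,q] = [q] − [p]. For instance
  ∂[v_4,v_5] = [v_5] − [v_4].
This gives a 8×14 integer matrix of rank 7; reducing to Smith normal form yields diagonal entries (1,1,1,1,1,1,1).

The boundary map ∂_2: C_2 → C_1 maps a triangle to the signed sum of its edges. For instance
  ∂[v_0,v_2,v_3] = [v_2,v_3] − [v_0,v_3] + [v_0,v_2],
  ∂[v_0,v_3,v_6] = [v_3,v_6] − [v_0,v_6] + [v_0,v_3].
This gives a 14×6 integer matrix of rank 5; reducing to Smith normal form yields diagonal entries (1,1,1,1,1).

Boundary ∂_3: C_3 → C_2 sends each 3-simplex σ to the alternating sum Σ_i (−1)^i (σ with its i-th vertex removed). For instance
  ∂[v_0,v_2,v_3,v_6] = [v_2,v_3,v_6] − [v_0,v_3,v_6] + [v_0,v_2,v_6] − [v_0,v_2,v_3].
This gives a 6×1 integer matrix of rank 1; reducing to Smith normal form yields diagonal entries (1).

Now H_k = ker ∂_k / im ∂_{k+1}, so:

  H_0: rank C_0 − rank ∂_1 = 8 − 7 = 1, and the invariant factors of ∂_1 are all 1, so H_0 = Z.
  H_1: rank ker ∂_1 − rank ∂_2 = (14 − 7) − 5 = 2, and the invariant factors of ∂_2 are all 1, so H_1 = Z^2.
  H_2: rank ker ∂_2 − rank ∂_3 = (6 − 5) − 1 = 0, and the invariant factors of ∂_3 are all 1, so H_2 = 0.
  H_3: rank ker ∂_3 − rank ∂_4 = (1 − 1) − 0 = 0, and there is no ∂_4, so H_3 = 0.

As a check, the Euler characteristic is 8 − 14 + 6 − 1 = -1, which agrees with 1 − 2 + 0 − 0 = -1.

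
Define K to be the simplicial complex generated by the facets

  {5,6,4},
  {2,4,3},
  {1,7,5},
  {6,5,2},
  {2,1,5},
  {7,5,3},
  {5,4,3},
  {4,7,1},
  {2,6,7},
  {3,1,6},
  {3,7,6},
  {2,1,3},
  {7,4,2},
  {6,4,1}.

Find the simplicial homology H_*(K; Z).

Order the vertices as 1 < 2 < 3 < 4 < 5 < 6 < 7. Listing each simplex with vertices in this order, K has dimension 2 with simplices:

  0-simplices (7): [1], [2], [3], [4], [5], [6], [7]
  1-simplices (21): [1,2], [1,3], [1,4], [1,5], [1,6], [1,7], [2,3], [2,4], [2,5], [2,6], [2,7], [3,4], [3,5], [3,6], [3,7], [4,5], [4,6], [4,7], [5,6], [5,7], [6,7]
  2-simplices (14): [1,2,3], [1,2,5], [1,3,6], [1,4,6], [1,4,7], [1,5,7], [2,3,4], [2,4,7], [2,5,6], [2,6,7], [3,4,5], [3,5,7], [3,6,7], [4,5,6]

giving chain groups C_0 ≅ Z^7, C_1 ≅ Z^21, C_2 ≅ Z^14.

Boundary ∂_1: C_1 → C_0 sends each edge [p,q] (with p < q) to q − p. For instance
  ∂[1,7] = [7] − [1].
The resulting 7×21 matrix has rank 6, and its Smith normal form has invariant factors (1,1,1,1,1,1).

The boundary map ∂_2: C_2 → C_1 sends each 2-simplex [p,q,r] to [q,r] − [p,r] + [p,q]. For instance
  ∂[1,3,6] = [3,6] − [1,6] + [1,3],
  ∂[1,2,3] = [2,3] − [1,3] + [1,2].
As a 21×14 matrix over Z this has rank 13, with invariant factors (1,1,1,1,1,1,1,1,1,1,1,1,1).

Reading off H_k = ker ∂_k / im ∂_{k+1}:

  H_0: rank C_0 − rank ∂_1 = 7 − 6 = 1, and the invariant factors of ∂_1 are all 1, so H_0 ≅ Z.
  H_1: rank ker ∂_1 − rank ∂_2 = (21 − 6) − 13 = 2, and the invariant factors of ∂_2 are all 1, so H_1 ≅ Z^2.
  H_2: rank ker ∂_2 − rank ∂_3 = (14 − 13) − 0 = 1, and there is no ∂_3, so H_2 ≅ Z.

As a check, the Euler characteristic is 7 − 21 + 14 = 0, which agrees with 1 − 2 + 1 = 0.

H_0 = Z,  H_1 = Z^2,  H_2 = Z.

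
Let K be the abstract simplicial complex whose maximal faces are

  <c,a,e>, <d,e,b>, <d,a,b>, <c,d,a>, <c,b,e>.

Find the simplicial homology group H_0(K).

H_0 = Z.

We work with the vertex ordering a < b < c < d < e. The simplices of K, each written with vertices in increasing order, are:

  0-simplices (5): a, b, c, d, e
  1-simplices (10): ab, ac, ad, ae, bc, bd, be, cd, ce, de
  2-simplices (5): abd, acd, ace, bce, bde

giving chain groups C_0 ≅ Z^5, C_1 ≅ Z^10, C_2 ≅ Z^5.

The boundary map ∂_1: C_1 → C_0 maps an edge to its endpoints' difference, ∂[p,q] = q − p.
The resulting 5×10 matrix has rank 4, and its Smith normal form has invariant factors (1,1,1,1).

The boundary map ∂_2: C_2 → C_1 acts by ∂[p,q,r] = [q,r] − [p,r] + [p,q]. For instance
  ∂bde = de − be + bd,
  ∂abd = bd − ad + ab.
This gives a 10×5 integer matrix of rank 5; reducing to Smith normal form yields diagonal entries (1,1,1,1,1).

Reading off H_k = ker ∂_k / im ∂_{k+1}:

  H_0: rank C_0 − rank ∂_1 = 5 − 4 = 1, and the invariant factors of ∂_1 are all 1, so H_0 ≅ Z.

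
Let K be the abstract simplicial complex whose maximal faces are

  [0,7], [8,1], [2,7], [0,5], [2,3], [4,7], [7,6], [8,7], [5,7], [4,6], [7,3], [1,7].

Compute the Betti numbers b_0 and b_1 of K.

Fix the vertex order 0 < 1 < 2 < 3 < 4 < 5 < 6 < 7 < 8 and write every simplex with vertices in increasing order. Then dim K = 1 and the simplices of K are:

  0-simplices (9): [0], [1], [2], [3], [4], [5], [6], [7], [8]
  1-simplices (12): [0,5], [0,7], [1,7], [1,8], [2,3], [2,7], [3,7], [4,6], [4,7], [5,7], [6,7], [7,8]

giving chain groups C_0 ≅ Z^9, C_1 ≅ Z^12.

∂_1: C_1 → C_0 sends each edge [p,q] (with p < q) to q − p. For instance
  ∂[7,8] = [8] − [7].
The resulting 9×12 matrix has rank 8, and its Smith normal form has invariant factors (1,1,1,1,1,1,1,1).

Computing H_k = (kernel of ∂_k) / (image of ∂_{k+1}):

  H_0: rank C_0 − rank ∂_1 = 9 − 8 = 1, and the invariant factors of ∂_1 are all 1, so H_0 = Z.
  H_1: rank ker ∂_1 − rank ∂_2 = (12 − 8) − 0 = 4, and there is no ∂_2, so H_1 = Z^4.

(K is a triangulation of a wedge of 4 circles.)

Hence the Betti numbers are b_0 = 1, b_1 = 4.

b_0 = 1, b_1 = 4.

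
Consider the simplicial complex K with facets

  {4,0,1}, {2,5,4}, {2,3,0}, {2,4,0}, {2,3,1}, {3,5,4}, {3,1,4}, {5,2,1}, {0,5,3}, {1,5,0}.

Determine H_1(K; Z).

Fix the vertex order 0 < 1 < 2 < 3 < 4 < 5 and write every simplex with vertices in increasing order. Then dim K = 2 and the simplices of K are:

  0-simplices (6): [0], [1], [2], [3], [4], [5]
  1-simplices (15): [0,1], [0,2], [0,3], [0,4], [0,5], [1,2], [1,3], [1,4], [1,5], [2,3], [2,4], [2,5], [3,4], [3,5], [4,5]
  2-simplices (10): [0,1,4], [0,1,5], [0,2,3], [0,2,4], [0,3,5], [1,2,3], [1,2,5], [1,3,4], [2,4,5], [3,4,5]

so the chain groups are C_0 ≅ Z^6, C_1 ≅ Z^15, C_2 ≅ Z^10.

The boundary map ∂_1: C_1 → C_0 sends each edge [p,q] (with p < q) to q − p. For instance
  ∂[2,3] = [3] − [2].
This gives a 6×15 integer matrix of rank 5; reducing to Smith normal form yields diagonal entries (1,1,1,1,1).

The boundary map ∂_2: C_2 → C_1 sends each 2-simplex [p,q,r] to [q,r] − [p,r] + [p,q]. For instance
  ∂[0,1,5] = [1,5] − [0,5] + [0,1],
  ∂[1,3,4] = [3,4] − [1,4] + [1,3].
As a 15×10 matrix over Z this has rank 10, with invariant factors (1,1,1,1,1,1,1,1,1,2).

Now H_k = ker ∂_k / im ∂_{k+1}, so:

  H_1: rank ker ∂_1 − rank ∂_2 = (15 − 5) − 10 = 0, and ∂_2 has invariant factor 2 > 1, so H_1 ≅ Z/2.

H_1 ≅ Z/2.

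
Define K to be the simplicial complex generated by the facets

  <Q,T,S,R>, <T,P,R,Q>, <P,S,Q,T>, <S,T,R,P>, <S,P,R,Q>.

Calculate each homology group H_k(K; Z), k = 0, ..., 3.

H_0 ≅ Z,  H_1 = 0,  H_2 = 0,  H_3 ≅ Z.

Fix the vertex order P < Q < R < S < T and write every simplex with vertices in increasing order. Then dim K = 3 and the simplices of K are:

  0-simplices (5): P, Q, R, S, T
  1-simplices (10): PQ, PR, PS, PT, QR, QS, QT, RS, RT, ST
  2-simplices (10): PQR, PQS, PQT, PRS, PRT, PST, QRS, QRT, QST, RST
  3-simplices (5): PQRS, PQRT, PQST, PRST, QRST

giving chain groups C_0 ≅ Z^5, C_1 ≅ Z^10, C_2 ≅ Z^10, C_3 ≅ Z^5.

∂_1: C_1 → C_0 is given by ∂[p,q] = [q] − [p]. For instance
  ∂PR = R − P.
This gives a 5×10 integer matrix of rank 4; reducing to Smith normal form yields diagonal entries (1,1,1,1).

Boundary ∂_2: C_2 → C_1 maps a triangle to the signed sum of its edges. For instance
  ∂PQT = QT − PT + PQ,
  ∂PQS = QS − PS + PQ.
As a 10×10 matrix over Z this has rank 6, with invariant factors (1,1,1,1,1,1).

∂_3: C_3 → C_2 sends each 3-simplex σ to the alternating sum Σ_i (−1)^i (σ with its i-th vertex removed). For instance
  ∂PRST = RST − PST + PRT − PRS,
  ∂QRST = RST − QST + QRT − QRS.
This gives a 10×5 integer matrix of rank 4; reducing to Smith normal form yields diagonal entries (1,1,1,1).

Computing H_k = (kernel of ∂_k) / (image of ∂_{k+1}):

  H_0: rank C_0 − rank ∂_1 = 5 − 4 = 1, and the invariant factors of ∂_1 are all 1, so H_0 ≅ Z.
  H_1: rank ker ∂_1 − rank ∂_2 = (10 − 4) − 6 = 0, and the invariant factors of ∂_2 are all 1, so H_1 ≅ 0.
  H_2: rank ker ∂_2 − rank ∂_3 = (10 − 6) − 4 = 0, and the invariant factors of ∂_3 are all 1, so H_2 ≅ 0.
  H_3: rank ker ∂_3 − rank ∂_4 = (5 − 4) − 0 = 1, and there is no ∂_4, so H_3 ≅ Z.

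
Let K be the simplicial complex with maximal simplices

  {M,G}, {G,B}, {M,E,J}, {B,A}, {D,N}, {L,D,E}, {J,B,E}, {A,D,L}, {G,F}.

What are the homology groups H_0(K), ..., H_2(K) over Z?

Fix the vertex order A < B < D < E < F < G < J < L < M < N and write every simplex with vertices in increasing order. Then dim K = 2 and the simplices of K are:

  0-simplices (10): A, B, D, E, F, G, J, L, M, N
  1-simplices (15): AB, AD, AL, BE, BG, BJ, DE, DL, DN, EJ, EL, EM, FG, GM, JM
  2-simplices (4): ADL, BEJ, DEL, EJM

Hence C_0 ≅ Z^10, C_1 ≅ Z^15, C_2 ≅ Z^4.

∂_1: C_1 → C_0 is given by ∂[p,q] = [q] − [p]. For instance
  ∂JM = M − J.
This gives a 10×15 integer matrix of rank 9; reducing to Smith normal form yields diagonal entries (1,1,1,1,1,1,1,1,1).

The boundary map ∂_2: C_2 → C_1 acts by ∂[p,q,r] = [q,r] − [p,r] + [p,q]. For instance
  ∂ADL = DL − AL + AD,
  ∂DEL = EL − DL + DE.
The resulting 15×4 matrix has rank 4, and its Smith normal form has invariant factors (1,1,1,1).

Now H_k = ker ∂_k / im ∂_{k+1}, so:

  H_0: rank C_0 − rank ∂_1 = 10 − 9 = 1, and the invariant factors of ∂_1 are all 1, so H_0 = Z.
  H_1: rank ker ∂_1 − rank ∂_2 = (15 − 9) − 4 = 2, and the invariant factors of ∂_2 are all 1, so H_1 = Z^2.
  H_2: rank ker ∂_2 − rank ∂_3 = (4 − 4) − 0 = 0, and there is no ∂_3, so H_2 = 0.

H_0 = Z,  H_1 = Z^2,  H_2 = 0.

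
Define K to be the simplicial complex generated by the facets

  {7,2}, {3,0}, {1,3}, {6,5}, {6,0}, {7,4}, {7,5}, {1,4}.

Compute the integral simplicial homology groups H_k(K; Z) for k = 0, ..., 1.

Take the total order 0 < 1 < 2 < 3 < 4 < 5 < 6 < 7 on the vertex set. Then K (dimension 1) consists of the simplices:

  0-simplices (8): [0], [1], [2], [3], [4], [5], [6], [7]
  1-simplices (8): [0,3], [0,6], [1,3], [1,4], [2,7], [4,7], [5,6], [5,7]

Hence C_0 ≅ Z^8, C_1 ≅ Z^8.

Boundary ∂_1: C_1 → C_0 sends each edge [p,q] (with p < q) to q − p. For instance
  ∂[0,6] = [6] − [0].
The 8×8 boundary matrix has rank 7 and Smith normal form diag(1,1,1,1,1,1,1).

Computing H_k = (kernel of ∂_k) / (image of ∂_{k+1}):

  H_0: rank C_0 − rank ∂_1 = 8 − 7 = 1, and the invariant factors of ∂_1 are all 1, so H_0 ≅ Z.
  H_1: rank ker ∂_1 − rank ∂_2 = (8 − 7) − 0 = 1, and there is no ∂_2, so H_1 ≅ Z.

H_0 = Z,  H_1 = Z.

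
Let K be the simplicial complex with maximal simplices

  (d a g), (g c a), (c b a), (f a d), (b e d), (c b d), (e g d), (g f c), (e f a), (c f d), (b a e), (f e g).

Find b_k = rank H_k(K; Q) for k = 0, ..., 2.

Order the vertices as a < b < c < d < e < f < g. Listing each simplex with vertices in this order, K has dimension 2 with simplices:

  0-simplices (7): a, b, c, d, e, f, g
  1-simplices (18): ab, ac, ad, ae, af, ag, bc, bd, be, cd, cf, cg, de, df, dg, ef, eg, fg
  2-simplices (12): abc, abe, acg, adf, adg, aef, bcd, bde, cdf, cfg, deg, efg

giving chain groups C_0 ≅ Z^7, C_1 ≅ Z^18, C_2 ≅ Z^12.

The boundary map ∂_1: C_1 → C_0 sends each edge [p,q] (with p < q) to q − p. For instance
  ∂ag = g − a.
As a 7×18 matrix over Z this has rank 6, with invariant factors (1,1,1,1,1,1).

∂_2: C_2 → C_1 sends each 2-simplex [p,q,r] to [q,r] − [p,r] + [p,q]. For instance
  ∂bcd = cd − bd + bc,
  ∂efg = fg − eg + ef.
The resulting 18×12 matrix has rank 12, and its Smith normal form has invariant factors (1,1,1,1,1,1,1,1,1,1,1,2).

Now H_k = ker ∂_k / im ∂_{k+1}, so:

  H_0: rank C_0 − rank ∂_1 = 7 − 6 = 1, and the invariant factors of ∂_1 are all 1, so H_0 = Z.
  H_1: rank ker ∂_1 − rank ∂_2 = (18 − 6) − 12 = 0, and ∂_2 has invariant factor 2 > 1, so H_1 = Z/2.
  H_2: rank ker ∂_2 − rank ∂_3 = (12 − 12) − 0 = 0, and there is no ∂_3, so H_2 = 0.

Hence the Betti numbers are b_0 = 1, b_1 = 0, b_2 = 0.

b_0 = 1, b_1 = 0, b_2 = 0.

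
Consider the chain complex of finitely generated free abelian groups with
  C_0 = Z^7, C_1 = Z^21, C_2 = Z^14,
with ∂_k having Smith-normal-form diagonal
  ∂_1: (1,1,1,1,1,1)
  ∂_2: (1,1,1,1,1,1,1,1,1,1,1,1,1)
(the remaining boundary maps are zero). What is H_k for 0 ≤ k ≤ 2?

H_0 ≅ Z,  H_1 ≅ Z^2,  H_2 ≅ Z.

H_0: b_0 = 7 − 0 − 6 = 1; torsion from ∂_1 factors > 1: none. So H_0 ≅ Z.
H_1: b_1 = 21 − 6 − 13 = 2; torsion from ∂_2 factors > 1: none. So H_1 ≅ Z^2.
H_2: b_2 = 14 − 13 − 0 = 1; torsion from ∂_3 factors > 1: none. So H_2 ≅ Z.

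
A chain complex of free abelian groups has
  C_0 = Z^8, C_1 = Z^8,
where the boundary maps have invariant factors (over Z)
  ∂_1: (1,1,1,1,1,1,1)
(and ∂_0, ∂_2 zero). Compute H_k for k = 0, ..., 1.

H_0 ≅ Z,  H_1 ≅ Z.

H_0: b_0 = 8 − 0 − 7 = 1; torsion from ∂_1 factors > 1: none. So H_0 ≅ Z.
H_1: b_1 = 8 − 7 − 0 = 1; torsion from ∂_2 factors > 1: none. So H_1 ≅ Z.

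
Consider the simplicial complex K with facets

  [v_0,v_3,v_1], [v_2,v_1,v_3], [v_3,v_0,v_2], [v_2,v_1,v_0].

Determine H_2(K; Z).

Fix the vertex order v_0 < v_1 < v_2 < v_3 and write every simplex with vertices in increasing order. Then dim K = 2 and the simplices of K are:

  0-simplices (4): [v_0], [v_1], [v_2], [v_3]
  1-simplices (6): [v_0,v_1], [v_0,v_2], [v_0,v_3], [v_1,v_2], [v_1,v_3], [v_2,v_3]
  2-simplices (4): [v_0,v_1,v_2], [v_0,v_1,v_3], [v_0,v_2,v_3], [v_1,v_2,v_3]

Hence C_0 ≅ Z^4, C_1 ≅ Z^6, C_2 ≅ Z^4.

The boundary map ∂_1: C_1 → C_0 is given by ∂[p,q] = [q] − [p]. For instance
  ∂[v_2,v_3] = [v_3] − [v_2].
The 4×6 boundary matrix has rank 3 and Smith normal form diag(1,1,1).

The boundary map ∂_2: C_2 → C_1 acts by ∂[p,q,r] = [q,r] − [p,r] + [p,q]. For instance
  ∂[v_0,v_1,v_2] = [v_1,v_2] − [v_0,v_2] + [v_0,v_1],
  ∂[v_1,v_2,v_3] = [v_2,v_3] − [v_1,v_3] + [v_1,v_2].
As a 6×4 matrix over Z this has rank 3, with invariant factors (1,1,1).

Reading off H_k = ker ∂_k / im ∂_{k+1}:

  H_2: rank ker ∂_2 − rank ∂_3 = (4 − 3) − 0 = 1, and there is no ∂_3, so H_2 ≅ Z.

H_2 = Z.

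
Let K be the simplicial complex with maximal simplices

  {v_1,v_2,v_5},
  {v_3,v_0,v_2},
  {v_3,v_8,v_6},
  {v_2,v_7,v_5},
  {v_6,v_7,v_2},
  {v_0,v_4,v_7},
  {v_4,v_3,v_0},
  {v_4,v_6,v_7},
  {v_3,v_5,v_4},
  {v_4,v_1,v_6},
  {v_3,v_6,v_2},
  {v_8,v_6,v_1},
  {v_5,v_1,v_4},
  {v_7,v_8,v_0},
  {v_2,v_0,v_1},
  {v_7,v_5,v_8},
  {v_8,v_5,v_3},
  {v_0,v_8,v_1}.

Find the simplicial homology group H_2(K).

K has 9 vertices, 27 edges, 18 triangles.
rank ∂_2 = 17, rank ∂_3 = 0 ⇒ b_2 = 18 − 17 − 0 = 1. So H_2 = Z.

H_2 ≅ Z.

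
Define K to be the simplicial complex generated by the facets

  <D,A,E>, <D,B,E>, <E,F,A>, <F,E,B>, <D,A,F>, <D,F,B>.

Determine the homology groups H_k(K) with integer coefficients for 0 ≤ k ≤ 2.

Take the total order A < B < D < E < F on the vertex set. Then K (dimension 2) consists of the simplices:

  0-simplices (5): A, B, D, E, F
  1-simplices (9): AD, AE, AF, BD, BE, BF, DE, DF, EF
  2-simplices (6): ADE, ADF, AEF, BDE, BDF, BEF

Hence C_0 ≅ Z^5, C_1 ≅ Z^9, C_2 ≅ Z^6.

∂_1: C_1 → C_0 is given by ∂[p,q] = [q] − [p]. For instance
  ∂BF = F − B.
The resulting 5×9 matrix has rank 4, and its Smith normal form has invariant factors (1,1,1,1).

The boundary map ∂_2: C_2 → C_1 maps a triangle to the signed sum of its edges. For instance
  ∂ADE = DE − AE + AD,
  ∂ADF = DF − AF + AD.
The resulting 9×6 matrix has rank 5, and its Smith normal form has invariant factors (1,1,1,1,1).

Reading off H_k = ker ∂_k / im ∂_{k+1}:

  H_0: rank C_0 − rank ∂_1 = 5 − 4 = 1, and the invariant factors of ∂_1 are all 1, so H_0 ≅ Z.
  H_1: rank ker ∂_1 − rank ∂_2 = (9 − 4) − 5 = 0, and the invariant factors of ∂_2 are all 1, so H_1 ≅ 0.
  H_2: rank ker ∂_2 − rank ∂_3 = (6 − 5) − 0 = 1, and there is no ∂_3, so H_2 ≅ Z.

As a check, the Euler characteristic is 5 − 9 + 6 = 2, which agrees with 1 − 0 + 1 = 2.
(K is a triangulation of the 2-sphere S^2.)

H_0 = Z,  H_1 = 0,  H_2 = Z.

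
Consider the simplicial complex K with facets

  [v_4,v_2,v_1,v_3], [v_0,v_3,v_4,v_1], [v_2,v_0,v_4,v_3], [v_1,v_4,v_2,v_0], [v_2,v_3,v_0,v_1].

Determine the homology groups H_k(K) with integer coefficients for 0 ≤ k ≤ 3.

H_0 ≅ Z,  H_1 = 0,  H_2 = 0,  H_3 ≅ Z.

Take the total order v_0 < v_1 < v_2 < v_3 < v_4 on the vertex set. Then K (dimension 3) consists of the simplices:

  0-simplices (5): [v_0], [v_1], [v_2], [v_3], [v_4]
  1-simplices (10): [v_0,v_1], [v_0,v_2], [v_0,v_3], [v_0,v_4], [v_1,v_2], [v_1,v_3], [v_1,v_4], [v_2,v_3], [v_2,v_4], [v_3,v_4]
  2-simplices (10): [v_0,v_1,v_2], [v_0,v_1,v_3], [v_0,v_1,v_4], [v_0,v_2,v_3], [v_0,v_2,v_4], [v_0,v_3,v_4], [v_1,v_2,v_3], [v_1,v_2,v_4], [v_1,v_3,v_4], [v_2,v_3,v_4]
  3-simplices (5): [v_0,v_1,v_2,v_3], [v_0,v_1,v_2,v_4], [v_0,v_1,v_3,v_4], [v_0,v_2,v_3,v_4], [v_1,v_2,v_3,v_4]

giving chain groups C_0 ≅ Z^5, C_1 ≅ Z^10, C_2 ≅ Z^10, C_3 ≅ Z^5.

The boundary map ∂_1: C_1 → C_0 maps an edge to its endpoints' difference, ∂[p,q] = q − p. For instance
  ∂[v_0,v_1] = [v_1] − [v_0].
This gives a 5×10 integer matrix of rank 4; reducing to Smith normal form yields diagonal entries (1,1,1,1).

The boundary map ∂_2: C_2 → C_1 sends each 2-simplex [p,q,r] to [q,r] − [p,r] + [p,q]. For instance
  ∂[v_0,v_1,v_4] = [v_1,v_4] − [v_0,v_4] + [v_0,v_1],
  ∂[v_2,v_3,v_4] = [v_3,v_4] − [v_2,v_4] + [v_2,v_3].
This gives a 10×10 integer matrix of rank 6; reducing to Smith normal form yields diagonal entries (1,1,1,1,1,1).

The boundary map ∂_3: C_3 → C_2 sends each 3-simplex σ to the alternating sum Σ_i (−1)^i (σ with its i-th vertex removed). For instance
  ∂[v_0,v_2,v_3,v_4] = [v_2,v_3,v_4] − [v_0,v_3,v_4] + [v_0,v_2,v_4] − [v_0,v_2,v_3],
  ∂[v_0,v_1,v_3,v_4] = [v_1,v_3,v_4] − [v_0,v_3,v_4] + [v_0,v_1,v_4] − [v_0,v_1,v_3].
The resulting 10×5 matrix has rank 4, and its Smith normal form has invariant factors (1,1,1,1).

From H_k ≅ ker(∂_k) / im(∂_{k+1}) we obtain:

  H_0: rank C_0 − rank ∂_1 = 5 − 4 = 1, and the invariant factors of ∂_1 are all 1, so H_0 ≅ Z.
  H_1: rank ker ∂_1 − rank ∂_2 = (10 − 4) − 6 = 0, and the invariant factors of ∂_2 are all 1, so H_1 ≅ 0.
  H_2: rank ker ∂_2 − rank ∂_3 = (10 − 6) − 4 = 0, and the invariant factors of ∂_3 are all 1, so H_2 ≅ 0.
  H_3: rank ker ∂_3 − rank ∂_4 = (5 − 4) − 0 = 1, and there is no ∂_4, so H_3 ≅ Z.

As a check, the Euler characteristic is 5 − 10 + 10 − 5 = 0, which agrees with 1 − 0 + 0 − 1 = 0.
(K is a triangulation of the 3-sphere S^3.)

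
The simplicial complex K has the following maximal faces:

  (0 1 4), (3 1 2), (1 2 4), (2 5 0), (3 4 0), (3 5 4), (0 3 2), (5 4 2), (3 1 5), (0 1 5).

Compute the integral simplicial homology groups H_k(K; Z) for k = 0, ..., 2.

Order the vertices as 0 < 1 < 2 < 3 < 4 < 5. Listing each simplex with vertices in this order, K has dimension 2 with simplices:

  0-simplices (6): [0], [1], [2], [3], [4], [5]
  1-simplices (15): [0,1], [0,2], [0,3], [0,4], [0,5], [1,2], [1,3], [1,4], [1,5], [2,3], [2,4], [2,5], [3,4], [3,5], [4,5]
  2-simplices (10): [0,1,4], [0,1,5], [0,2,3], [0,2,5], [0,3,4], [1,2,3], [1,2,4], [1,3,5], [2,4,5], [3,4,5]

so the chain groups are C_0 ≅ Z^6, C_1 ≅ Z^15, C_2 ≅ Z^10.

∂_1: C_1 → C_0 is given by ∂[p,q] = [q] − [p]. For instance
  ∂[0,2] = [2] − [0].
This gives a 6×15 integer matrix of rank 5; reducing to Smith normal form yields diagonal entries (1,1,1,1,1).

The boundary map ∂_2: C_2 → C_1 maps a triangle to the signed sum of its edges. For instance
  ∂[0,2,3] = [2,3] − [0,3] + [0,2],
  ∂[0,2,5] = [2,5] − [0,5] + [0,2].
This gives a 15×10 integer matrix of rank 10; reducing to Smith normal form yields diagonal entries (1,1,1,1,1,1,1,1,1,2).

From H_k ≅ ker(∂_k) / im(∂_{k+1}) we obtain:

  H_0: rank C_0 − rank ∂_1 = 6 − 5 = 1, and the invariant factors of ∂_1 are all 1, so H_0 = Z.
  H_1: rank ker ∂_1 − rank ∂_2 = (15 − 5) − 10 = 0, and ∂_2 has invariant factor 2 > 1, so H_1 = Z/2.
  H_2: rank ker ∂_2 − rank ∂_3 = (10 − 10) − 0 = 0, and there is no ∂_3, so H_2 = 0.

(K is a triangulation of the real projective plane RP^2.)

H_0 ≅ Z,  H_1 ≅ Z/2,  H_2 = 0.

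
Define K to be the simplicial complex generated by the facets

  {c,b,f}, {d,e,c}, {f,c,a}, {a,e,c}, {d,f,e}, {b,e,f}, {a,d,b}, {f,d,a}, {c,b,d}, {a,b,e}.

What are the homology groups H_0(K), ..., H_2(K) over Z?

We work with the vertex ordering a < b < c < d < e < f. The simplices of K, each written with vertices in increasing order, are:

  0-simplices (6): a, b, c, d, e, f
  1-simplices (15): ab, ac, ad, ae, af, bc, bd, be, bf, cd, ce, cf, de, df, ef
  2-simplices (10): abd, abe, ace, acf, adf, bcd, bcf, bef, cde, def

Hence C_0 ≅ Z^6, C_1 ≅ Z^15, C_2 ≅ Z^10.

The boundary map ∂_1: C_1 → C_0 maps an edge to its endpoints' difference, ∂[p,q] = q − p. For instance
  ∂ac = c − a.
As a 6×15 matrix over Z this has rank 5, with invariant factors (1,1,1,1,1).

The boundary map ∂_2: C_2 → C_1 sends each 2-simplex [p,q,r] to [q,r] − [p,r] + [p,q]. For instance
  ∂bcf = cf − bf + bc,
  ∂bef = ef − bf + be.
The 15×10 boundary matrix has rank 10 and Smith normal form diag(1,1,1,1,1,1,1,1,1,2).

From H_k ≅ ker(∂_k) / im(∂_{k+1}) we obtain:

  H_0: rank C_0 − rank ∂_1 = 6 − 5 = 1, and the invariant factors of ∂_1 are all 1, so H_0 = Z.
  H_1: rank ker ∂_1 − rank ∂_2 = (15 − 5) − 10 = 0, and ∂_2 has invariant factor 2 > 1, so H_1 = Z/2.
  H_2: rank ker ∂_2 − rank ∂_3 = (10 − 10) − 0 = 0, and there is no ∂_3, so H_2 = 0.

As a check, the Euler characteristic is 6 − 15 + 10 = 1, which agrees with 1 − 0 + 0 = 1.

H_0 ≅ Z,  H_1 ≅ Z/2,  H_2 = 0.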